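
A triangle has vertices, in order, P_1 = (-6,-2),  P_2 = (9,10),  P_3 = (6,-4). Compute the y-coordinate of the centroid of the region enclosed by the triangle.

4/3

Apply the surveyor's formula. First the cross-terms c_i = x_i·y_{i+1} − x_{i+1}·y_i:
  -42, -96, -36  ⇒  2A = -174, A = -87.
Then Σ (y_i + y_{i+1})·c_i = -696, so ȳ = -696 / (6·(-87)) = 4/3.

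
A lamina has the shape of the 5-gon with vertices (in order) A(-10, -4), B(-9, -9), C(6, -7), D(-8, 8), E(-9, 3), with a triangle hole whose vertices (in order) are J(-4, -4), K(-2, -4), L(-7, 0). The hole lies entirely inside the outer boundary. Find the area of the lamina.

134.5

Outer boundary:
Apply the shoelace (surveyor's) formula: 2A = Σ (x_i·y_{i+1} − x_{i+1}·y_i), indices taken mod 5.
Σ = (54) + (117) + (-8) + (48) + (66) = 277
Area = |Σ|/2 = 138.5.
Hole:
Cross-terms: 8, -28, 28  ⇒  Σ = 8
Area = |Σ|/2 = 4.
Net area = 138.5 − 4 = 134.5.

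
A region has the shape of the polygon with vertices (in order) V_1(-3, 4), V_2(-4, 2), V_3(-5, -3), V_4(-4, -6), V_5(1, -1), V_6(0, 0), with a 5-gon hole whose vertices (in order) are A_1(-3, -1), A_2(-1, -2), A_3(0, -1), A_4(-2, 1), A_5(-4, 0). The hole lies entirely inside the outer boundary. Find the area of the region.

24

Outer boundary:
V_1→V_2: (-3)(2) − (-4)(4) = 10
V_2→V_3: (-4)(-3) − (-5)(2) = 22
V_3→V_4: (-5)(-6) − (-4)(-3) = 18
V_4→V_5: (-4)(-1) − (1)(-6) = 10
V_5→V_6: (1)(0) − (0)(-1) = 0
V_6→V_1: (0)(4) − (-3)(0) = 0
Σ = 60
Area = |Σ|/2 = 30.
Hole:
A_1→A_2: (-3)(-2) − (-1)(-1) = 5
A_2→A_3: (-1)(-1) − (0)(-2) = 1
A_3→A_4: (0)(1) − (-2)(-1) = -2
A_4→A_5: (-2)(0) − (-4)(1) = 4
A_5→A_1: (-4)(-1) − (-3)(0) = 4
Σ = 12
Area = |Σ|/2 = 6.
Net area = 30 − 6 = 24.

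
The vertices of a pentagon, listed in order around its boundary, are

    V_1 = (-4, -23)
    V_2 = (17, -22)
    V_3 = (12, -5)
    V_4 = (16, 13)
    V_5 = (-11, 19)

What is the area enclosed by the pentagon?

835

Apply Gauss's area formula: 2A = Σ (x_i·y_{i+1} − x_{i+1}·y_i), indices taken mod 5.
Cross-terms: 479, 179, 236, 447, 329  ⇒  Σ = 1670
Area = |Σ|/2 = 835.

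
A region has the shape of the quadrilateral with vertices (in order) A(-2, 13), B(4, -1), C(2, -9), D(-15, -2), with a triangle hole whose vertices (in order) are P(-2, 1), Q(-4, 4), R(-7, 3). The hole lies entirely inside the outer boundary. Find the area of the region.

205.5

Outer boundary:
A→B: (-2)(-1) − (4)(13) = -50
B→C: (4)(-9) − (2)(-1) = -34
C→D: (2)(-2) − (-15)(-9) = -139
D→A: (-15)(13) − (-2)(-2) = -199
Σ = -422
Area = |Σ|/2 = 211.
Hole:
Apply the shoelace formula: 2A = Σ (x_i·y_{i+1} − x_{i+1}·y_i), indices taken mod 3.
Σ = (-4) + (16) + (-1) = 11
Area = |Σ|/2 = 5.5.
Net area = 211 − 5.5 = 205.5.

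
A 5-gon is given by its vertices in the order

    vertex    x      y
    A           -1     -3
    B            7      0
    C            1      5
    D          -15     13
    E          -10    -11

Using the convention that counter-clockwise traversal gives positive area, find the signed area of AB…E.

229

Apply the surveyor's formula: 2A = Σ (x_i·y_{i+1} − x_{i+1}·y_i), indices taken mod 5.
A→B: (-1)(0) − (7)(-3) = 21
B→C: (7)(5) − (1)(0) = 35
C→D: (1)(13) − (-15)(5) = 88
D→E: (-15)(-11) − (-10)(13) = 295
E→A: (-10)(-3) − (-1)(-11) = 19
Σ = 458
Signed area = Σ/2 = 229 (positive ⇒ counter-clockwise traversal).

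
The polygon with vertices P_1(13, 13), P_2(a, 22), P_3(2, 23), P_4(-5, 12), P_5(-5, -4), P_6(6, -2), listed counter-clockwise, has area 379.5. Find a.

16

The doubled signed area Σ (x_i y_{i+1} − x_{i+1} y_i) is linear in a.
With a=0 it equals 599; the coefficient of a is 10 (from the two edges through P_2).
So 10·a + 599 = 2·379.5 = 759 ⇒ a = 16.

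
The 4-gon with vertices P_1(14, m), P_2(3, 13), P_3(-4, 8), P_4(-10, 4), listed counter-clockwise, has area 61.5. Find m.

11

The doubled signed area Σ (x_i y_{i+1} − x_{i+1} y_i) is linear in m.
With m=0 it equals 266; the coefficient of m is -13 (from the two edges through P_1).
So -13·m + 266 = 2·61.5 = 123 ⇒ m = 11.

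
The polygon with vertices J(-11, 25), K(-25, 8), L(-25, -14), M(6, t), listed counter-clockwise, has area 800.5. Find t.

The doubled signed area Σ (x_i y_{i+1} − x_{i+1} y_i) is linear in t.
With t=0 it equals 1321; the coefficient of t is -14 (from the two edges through M).
So -14·t + 1321 = 2·800.5 = 1601 ⇒ t = -20.

-20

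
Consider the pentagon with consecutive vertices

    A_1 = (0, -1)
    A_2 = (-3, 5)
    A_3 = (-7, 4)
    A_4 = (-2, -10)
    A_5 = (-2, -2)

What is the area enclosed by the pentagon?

Apply Gauss's area formula: 2A = Σ (x_i·y_{i+1} − x_{i+1}·y_i), indices taken mod 5.
Σ = (-3) + (23) + (78) + (-16) + (2) = 84
Area = |Σ|/2 = 42.

42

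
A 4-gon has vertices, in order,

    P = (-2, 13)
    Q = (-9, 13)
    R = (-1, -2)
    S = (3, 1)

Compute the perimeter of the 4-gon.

|PQ| = √((-7)² + (0)²) = √49 = 7
|QR| = √((8)² + (-15)²) = √289 = 17
|RS| = √((4)² + (3)²) = √25 = 5
|SP| = √((-5)² + (12)²) = √169 = 13
Perimeter = 7 + 17 + 5 + 13 = 42.

42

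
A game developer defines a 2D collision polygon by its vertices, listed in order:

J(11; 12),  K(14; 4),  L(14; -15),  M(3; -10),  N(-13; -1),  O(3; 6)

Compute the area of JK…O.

361.5

Apply the shoelace (surveyor's) formula: 2A = Σ (x_i·y_{i+1} − x_{i+1}·y_i), indices taken mod 6.
J→K: (11)(4) − (14)(12) = -124
K→L: (14)(-15) − (14)(4) = -266
L→M: (14)(-10) − (3)(-15) = -95
M→N: (3)(-1) − (-13)(-10) = -133
N→O: (-13)(6) − (3)(-1) = -75
O→J: (3)(12) − (11)(6) = -30
Σ = -723
Area = |Σ|/2 = 361.5.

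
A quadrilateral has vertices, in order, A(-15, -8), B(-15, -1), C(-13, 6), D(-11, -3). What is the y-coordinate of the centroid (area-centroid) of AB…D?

Apply the surveyor's formula. First the cross-terms c_i = x_i·y_{i+1} − x_{i+1}·y_i:
  -105, -103, 105, 43  ⇒  2A = -60, A = -30.
Then Σ (y_i + y_{i+1})·c_i = 272, so ȳ = 272 / (6·(-30)) = -68/45.

-68/45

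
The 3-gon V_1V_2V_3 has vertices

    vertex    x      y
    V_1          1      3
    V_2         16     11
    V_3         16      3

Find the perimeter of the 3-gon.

40

|V_1V_2| = √((15)² + (8)²) = √289 = 17
|V_2V_3| = √((0)² + (-8)²) = √64 = 8
|V_3V_1| = √((-15)² + (0)²) = √225 = 15
Perimeter = 17 + 8 + 15 = 40.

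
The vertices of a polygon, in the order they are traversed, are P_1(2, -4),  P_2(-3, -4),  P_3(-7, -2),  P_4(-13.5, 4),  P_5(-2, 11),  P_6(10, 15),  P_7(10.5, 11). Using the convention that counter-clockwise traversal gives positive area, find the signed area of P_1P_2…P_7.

Cross-terms: -20, -22, -55, -140.5, -140, -47.5, -64  ⇒  Σ = -489
Signed area = Σ/2 = -244.5 (negative ⇒ clockwise traversal).

-244.5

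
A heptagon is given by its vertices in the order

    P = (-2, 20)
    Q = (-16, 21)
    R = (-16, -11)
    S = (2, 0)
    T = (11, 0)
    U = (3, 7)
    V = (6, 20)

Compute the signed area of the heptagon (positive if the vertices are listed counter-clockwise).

533.5

Cross-terms: 278, 512, 22, 0, 77, 18, 160  ⇒  Σ = 1067
Signed area = Σ/2 = 533.5 (positive ⇒ counter-clockwise traversal).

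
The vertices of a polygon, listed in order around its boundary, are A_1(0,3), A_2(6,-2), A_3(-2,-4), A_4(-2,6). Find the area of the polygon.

Apply the shoelace formula: 2A = Σ (x_i·y_{i+1} − x_{i+1}·y_i), indices taken mod 4.
A_1→A_2: (0)(-2) − (6)(3) = -18
A_2→A_3: (6)(-4) − (-2)(-2) = -28
A_3→A_4: (-2)(6) − (-2)(-4) = -20
A_4→A_1: (-2)(3) − (0)(6) = -6
Σ = -72
Area = |Σ|/2 = 36.

36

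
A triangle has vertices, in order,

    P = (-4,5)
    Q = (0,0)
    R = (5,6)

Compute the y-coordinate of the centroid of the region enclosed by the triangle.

11/3

Apply Gauss's area formula. First the cross-terms c_i = x_i·y_{i+1} − x_{i+1}·y_i:
  0, 0, 49  ⇒  2A = 49, A = 24.5.
Then Σ (y_i + y_{i+1})·c_i = 539, so ȳ = 539 / (6·24.5) = 11/3.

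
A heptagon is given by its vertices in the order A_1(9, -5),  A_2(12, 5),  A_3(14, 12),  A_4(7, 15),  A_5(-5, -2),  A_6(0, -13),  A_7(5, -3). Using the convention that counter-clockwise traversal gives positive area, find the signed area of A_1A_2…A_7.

249

Apply the surveyor's formula: 2A = Σ (x_i·y_{i+1} − x_{i+1}·y_i), indices taken mod 7.
Σ = (105) + (74) + (126) + (61) + (65) + (65) + (2) = 498
Signed area = Σ/2 = 249 (positive ⇒ counter-clockwise traversal).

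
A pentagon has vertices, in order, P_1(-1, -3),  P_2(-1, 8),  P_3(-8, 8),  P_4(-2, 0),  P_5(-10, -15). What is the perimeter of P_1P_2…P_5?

60

|P_1P_2| = √((0)² + (11)²) = √121 = 11
|P_2P_3| = √((-7)² + (0)²) = √49 = 7
|P_3P_4| = √((6)² + (-8)²) = √100 = 10
|P_4P_5| = √((-8)² + (-15)²) = √289 = 17
|P_5P_1| = √((9)² + (12)²) = √225 = 15
Perimeter = 11 + 7 + 10 + 17 + 15 = 60.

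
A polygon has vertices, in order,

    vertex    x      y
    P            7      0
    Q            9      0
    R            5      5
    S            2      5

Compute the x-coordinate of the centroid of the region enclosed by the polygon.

Apply Gauss's area formula. First the cross-terms c_i = x_i·y_{i+1} − x_{i+1}·y_i:
  0, 45, 15, -35  ⇒  2A = 25, A = 12.5.
Then Σ (x_i + x_{i+1})·c_i = 420, so x̄ = 420 / (6·12.5) = 5.6.

5.6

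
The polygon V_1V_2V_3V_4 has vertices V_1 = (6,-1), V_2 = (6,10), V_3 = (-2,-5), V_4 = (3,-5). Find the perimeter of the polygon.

|V_1V_2| = √((0)² + (11)²) = √121 = 11
|V_2V_3| = √((-8)² + (-15)²) = √289 = 17
|V_3V_4| = √((5)² + (0)²) = √25 = 5
|V_4V_1| = √((3)² + (4)²) = √25 = 5
Perimeter = 11 + 17 + 5 + 5 = 38.

38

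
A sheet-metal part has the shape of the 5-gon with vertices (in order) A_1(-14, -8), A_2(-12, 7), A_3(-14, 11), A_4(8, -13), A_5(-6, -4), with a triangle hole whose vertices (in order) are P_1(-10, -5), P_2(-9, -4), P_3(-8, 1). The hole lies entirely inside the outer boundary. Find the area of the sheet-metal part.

124

Outer boundary:
Apply the shoelace formula: 2A = Σ (x_i·y_{i+1} − x_{i+1}·y_i), indices taken mod 5.
Σ = (-194) + (-34) + (94) + (-110) + (-8) = -252
Area = |Σ|/2 = 126.
Hole:
Apply the shoelace (surveyor's) formula: 2A = Σ (x_i·y_{i+1} − x_{i+1}·y_i), indices taken mod 3.
Cross-terms: -5, -41, 50  ⇒  Σ = 4
Area = |Σ|/2 = 2.
Net area = 126 − 2 = 124.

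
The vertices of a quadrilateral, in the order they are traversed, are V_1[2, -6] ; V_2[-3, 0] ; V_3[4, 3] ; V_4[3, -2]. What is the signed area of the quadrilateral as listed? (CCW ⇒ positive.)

Apply Gauss's area formula: 2A = Σ (x_i·y_{i+1} − x_{i+1}·y_i), indices taken mod 4.
Cross-terms: -18, -9, -17, -14  ⇒  Σ = -58
Signed area = Σ/2 = -29 (negative ⇒ clockwise traversal).

-29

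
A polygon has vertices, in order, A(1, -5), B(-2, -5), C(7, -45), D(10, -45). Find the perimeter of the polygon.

|AB| = √((-3)² + (0)²) = √9 = 3
|BC| = √((9)² + (-40)²) = √1681 = 41
|CD| = √((3)² + (0)²) = √9 = 3
|DA| = √((-9)² + (40)²) = √1681 = 41
Perimeter = 3 + 41 + 3 + 41 = 88.

88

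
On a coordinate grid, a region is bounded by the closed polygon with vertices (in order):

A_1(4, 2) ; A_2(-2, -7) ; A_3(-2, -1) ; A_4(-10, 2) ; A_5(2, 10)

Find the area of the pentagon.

A_1→A_2: (4)(-7) − (-2)(2) = -24
A_2→A_3: (-2)(-1) − (-2)(-7) = -12
A_3→A_4: (-2)(2) − (-10)(-1) = -14
A_4→A_5: (-10)(10) − (2)(2) = -104
A_5→A_1: (2)(2) − (4)(10) = -36
Σ = -190
Area = |Σ|/2 = 95.

95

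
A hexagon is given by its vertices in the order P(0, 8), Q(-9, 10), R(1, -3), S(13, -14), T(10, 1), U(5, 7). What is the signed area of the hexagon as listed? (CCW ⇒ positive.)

186

Apply the shoelace (surveyor's) formula: 2A = Σ (x_i·y_{i+1} − x_{i+1}·y_i), indices taken mod 6.
Σ = (72) + (17) + (25) + (153) + (65) + (40) = 372
Signed area = Σ/2 = 186 (positive ⇒ counter-clockwise traversal).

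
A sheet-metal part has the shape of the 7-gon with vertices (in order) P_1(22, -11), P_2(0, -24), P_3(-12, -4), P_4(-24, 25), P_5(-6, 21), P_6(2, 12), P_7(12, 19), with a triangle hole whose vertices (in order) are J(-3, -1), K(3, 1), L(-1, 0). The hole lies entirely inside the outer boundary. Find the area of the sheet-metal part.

Outer boundary:
Σ = (-528) + (-288) + (-396) + (-354) + (-114) + (-106) + (-550) = -2336
Area = |Σ|/2 = 1168.
Hole:
Apply the surveyor's formula: 2A = Σ (x_i·y_{i+1} − x_{i+1}·y_i), indices taken mod 3.
Σ = (0) + (1) + (1) = 2
Area = |Σ|/2 = 1.
Net area = 1168 − 1 = 1167.

1167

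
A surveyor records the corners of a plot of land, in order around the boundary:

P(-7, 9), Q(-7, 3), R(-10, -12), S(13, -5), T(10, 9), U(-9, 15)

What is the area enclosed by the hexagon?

392

Apply Gauss's area formula: 2A = Σ (x_i·y_{i+1} − x_{i+1}·y_i), indices taken mod 6.
Cross-terms: 42, 114, 206, 167, 231, 24  ⇒  Σ = 784
Area = |Σ|/2 = 392.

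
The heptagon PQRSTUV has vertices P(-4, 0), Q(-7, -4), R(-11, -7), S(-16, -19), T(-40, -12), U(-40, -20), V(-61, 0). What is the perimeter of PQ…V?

|PQ| = √((-3)² + (-4)²) = √25 = 5
|QR| = √((-4)² + (-3)²) = √25 = 5
|RS| = √((-5)² + (-12)²) = √169 = 13
|ST| = √((-24)² + (7)²) = √625 = 25
|TU| = √((0)² + (-8)²) = √64 = 8
|UV| = √((-21)² + (20)²) = √841 = 29
|VP| = √((57)² + (0)²) = √3249 = 57
Perimeter = 5 + 5 + 13 + 25 + 8 + 29 + 57 = 142.

142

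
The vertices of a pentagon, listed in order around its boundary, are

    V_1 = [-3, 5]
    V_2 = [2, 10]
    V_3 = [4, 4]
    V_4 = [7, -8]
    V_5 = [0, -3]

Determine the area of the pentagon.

81

Apply the shoelace formula: 2A = Σ (x_i·y_{i+1} − x_{i+1}·y_i), indices taken mod 5.
V_1→V_2: (-3)(10) − (2)(5) = -40
V_2→V_3: (2)(4) − (4)(10) = -32
V_3→V_4: (4)(-8) − (7)(4) = -60
V_4→V_5: (7)(-3) − (0)(-8) = -21
V_5→V_1: (0)(5) − (-3)(-3) = -9
Σ = -162
Area = |Σ|/2 = 81.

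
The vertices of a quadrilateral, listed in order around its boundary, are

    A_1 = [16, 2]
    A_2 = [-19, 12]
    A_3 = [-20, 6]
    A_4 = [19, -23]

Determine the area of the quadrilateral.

Cross-terms: 230, 126, 346, 406  ⇒  Σ = 1108
Area = |Σ|/2 = 554.

554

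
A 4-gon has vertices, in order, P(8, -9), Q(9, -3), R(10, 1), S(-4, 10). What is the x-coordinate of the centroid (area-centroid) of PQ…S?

Apply Gauss's area formula. First the cross-terms c_i = x_i·y_{i+1} − x_{i+1}·y_i:
  57, 39, 104, -44  ⇒  2A = 156, A = 78.
Then Σ (x_i + x_{i+1})·c_i = 2158, so x̄ = 2158 / (6·78) = 83/18.

83/18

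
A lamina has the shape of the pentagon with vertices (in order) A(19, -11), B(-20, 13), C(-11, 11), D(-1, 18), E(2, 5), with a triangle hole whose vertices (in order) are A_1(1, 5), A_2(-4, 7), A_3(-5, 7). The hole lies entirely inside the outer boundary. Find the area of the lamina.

196.5

Outer boundary:
Apply the surveyor's formula: 2A = Σ (x_i·y_{i+1} − x_{i+1}·y_i), indices taken mod 5.
A→B: (19)(13) − (-20)(-11) = 27
B→C: (-20)(11) − (-11)(13) = -77
C→D: (-11)(18) − (-1)(11) = -187
D→E: (-1)(5) − (2)(18) = -41
E→A: (2)(-11) − (19)(5) = -117
Σ = -395
Area = |Σ|/2 = 197.5.
Hole:
Apply Gauss's area formula: 2A = Σ (x_i·y_{i+1} − x_{i+1}·y_i), indices taken mod 3.
Σ = (27) + (7) + (-32) = 2
Area = |Σ|/2 = 1.
Net area = 197.5 − 1 = 196.5.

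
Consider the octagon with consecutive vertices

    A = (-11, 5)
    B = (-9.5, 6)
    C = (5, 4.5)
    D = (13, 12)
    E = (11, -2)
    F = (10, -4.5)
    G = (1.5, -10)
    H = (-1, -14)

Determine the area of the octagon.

Cross-terms: -18.5, -72.75, 1.5, -158, -29.5, -93.25, -31, -159  ⇒  Σ = -560.5
Area = |Σ|/2 = 280.25.

280.25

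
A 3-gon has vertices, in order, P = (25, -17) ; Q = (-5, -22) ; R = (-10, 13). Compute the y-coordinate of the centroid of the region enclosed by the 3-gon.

Apply the shoelace formula. First the cross-terms c_i = x_i·y_{i+1} − x_{i+1}·y_i:
  -635, -285, -155  ⇒  2A = -1075, A = -537.5.
Then Σ (y_i + y_{i+1})·c_i = 27950, so ȳ = 27950 / (6·(-537.5)) = -26/3.

-26/3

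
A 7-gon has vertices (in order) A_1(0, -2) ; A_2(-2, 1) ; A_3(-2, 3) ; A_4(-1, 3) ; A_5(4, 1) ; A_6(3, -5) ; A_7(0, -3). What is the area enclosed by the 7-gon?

Apply the surveyor's formula: 2A = Σ (x_i·y_{i+1} − x_{i+1}·y_i), indices taken mod 7.
Σ = (-4) + (-4) + (-3) + (-13) + (-23) + (-9) + (0) = -56
Area = |Σ|/2 = 28.

28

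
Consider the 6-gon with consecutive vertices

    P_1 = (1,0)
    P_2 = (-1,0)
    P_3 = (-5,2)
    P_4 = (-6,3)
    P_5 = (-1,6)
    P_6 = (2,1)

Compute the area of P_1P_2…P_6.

26

Σ = (0) + (-2) + (-3) + (-33) + (-13) + (-1) = -52
Area = |Σ|/2 = 26.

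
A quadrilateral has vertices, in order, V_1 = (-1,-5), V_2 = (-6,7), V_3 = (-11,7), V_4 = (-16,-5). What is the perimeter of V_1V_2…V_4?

46

|V_1V_2| = √((-5)² + (12)²) = √169 = 13
|V_2V_3| = √((-5)² + (0)²) = √25 = 5
|V_3V_4| = √((-5)² + (-12)²) = √169 = 13
|V_4V_1| = √((15)² + (0)²) = √225 = 15
Perimeter = 13 + 5 + 13 + 15 = 46.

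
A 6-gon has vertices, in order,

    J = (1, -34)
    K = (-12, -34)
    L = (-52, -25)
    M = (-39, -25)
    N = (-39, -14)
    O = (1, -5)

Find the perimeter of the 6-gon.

|JK| = √((-13)² + (0)²) = √169 = 13
|KL| = √((-40)² + (9)²) = √1681 = 41
|LM| = √((13)² + (0)²) = √169 = 13
|MN| = √((0)² + (11)²) = √121 = 11
|NO| = √((40)² + (9)²) = √1681 = 41
|OJ| = √((0)² + (-29)²) = √841 = 29
Perimeter = 13 + 41 + 13 + 11 + 41 + 29 = 148.

148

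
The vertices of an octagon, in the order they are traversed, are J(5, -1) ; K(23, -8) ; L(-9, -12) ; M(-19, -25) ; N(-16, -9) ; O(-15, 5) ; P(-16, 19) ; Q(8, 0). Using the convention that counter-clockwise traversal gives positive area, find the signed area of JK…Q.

-588.5

Cross-terms: -17, -348, -3, -229, -215, -205, -152, -8  ⇒  Σ = -1177
Signed area = Σ/2 = -588.5 (negative ⇒ clockwise traversal).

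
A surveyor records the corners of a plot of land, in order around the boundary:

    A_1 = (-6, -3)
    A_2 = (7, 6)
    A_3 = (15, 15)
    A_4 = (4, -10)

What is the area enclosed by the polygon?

Apply the surveyor's formula: 2A = Σ (x_i·y_{i+1} − x_{i+1}·y_i), indices taken mod 4.
Σ = (-15) + (15) + (-210) + (-72) = -282
Area = |Σ|/2 = 141.

141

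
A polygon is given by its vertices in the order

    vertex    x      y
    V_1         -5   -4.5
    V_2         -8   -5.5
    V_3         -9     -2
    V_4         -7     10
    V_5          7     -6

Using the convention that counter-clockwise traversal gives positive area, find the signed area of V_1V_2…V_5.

-117.75

Apply the surveyor's formula: 2A = Σ (x_i·y_{i+1} − x_{i+1}·y_i), indices taken mod 5.
Σ = (-8.5) + (-33.5) + (-104) + (-28) + (-61.5) = -235.5
Signed area = Σ/2 = -117.75 (negative ⇒ clockwise traversal).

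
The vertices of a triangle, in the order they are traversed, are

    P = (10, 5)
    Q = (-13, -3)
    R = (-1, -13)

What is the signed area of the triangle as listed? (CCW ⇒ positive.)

163

Apply the surveyor's formula: 2A = Σ (x_i·y_{i+1} − x_{i+1}·y_i), indices taken mod 3.
Σ = (35) + (166) + (125) = 326
Signed area = Σ/2 = 163 (positive ⇒ counter-clockwise traversal).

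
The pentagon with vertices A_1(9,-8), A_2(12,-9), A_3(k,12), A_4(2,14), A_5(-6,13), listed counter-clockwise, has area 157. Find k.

6

The doubled signed area Σ (x_i y_{i+1} − x_{i+1} y_i) is linear in k.
With k=0 it equals 176; the coefficient of k is 23 (from the two edges through A_3).
So 23·k + 176 = 2·157 = 314 ⇒ k = 6.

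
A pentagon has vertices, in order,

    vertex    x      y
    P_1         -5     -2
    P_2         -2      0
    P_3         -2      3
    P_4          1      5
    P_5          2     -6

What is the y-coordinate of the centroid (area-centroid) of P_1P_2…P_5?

-58/73

Apply Gauss's area formula. First the cross-terms c_i = x_i·y_{i+1} − x_{i+1}·y_i:
  -4, -6, -13, -16, -34  ⇒  2A = -73, A = -36.5.
Then Σ (y_i + y_{i+1})·c_i = 174, so ȳ = 174 / (6·(-36.5)) = -58/73.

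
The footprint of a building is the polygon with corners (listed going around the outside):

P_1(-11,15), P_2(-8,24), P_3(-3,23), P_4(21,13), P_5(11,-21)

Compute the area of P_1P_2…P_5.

Apply Gauss's area formula: 2A = Σ (x_i·y_{i+1} − x_{i+1}·y_i), indices taken mod 5.
Cross-terms: -144, -112, -522, -584, -66  ⇒  Σ = -1428
Area = |Σ|/2 = 714.

714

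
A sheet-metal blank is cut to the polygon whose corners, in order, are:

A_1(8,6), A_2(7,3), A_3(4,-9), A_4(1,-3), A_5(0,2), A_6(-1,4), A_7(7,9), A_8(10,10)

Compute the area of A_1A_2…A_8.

84.5

A_1→A_2: (8)(3) − (7)(6) = -18
A_2→A_3: (7)(-9) − (4)(3) = -75
A_3→A_4: (4)(-3) − (1)(-9) = -3
A_4→A_5: (1)(2) − (0)(-3) = 2
A_5→A_6: (0)(4) − (-1)(2) = 2
A_6→A_7: (-1)(9) − (7)(4) = -37
A_7→A_8: (7)(10) − (10)(9) = -20
A_8→A_1: (10)(6) − (8)(10) = -20
Σ = -169
Area = |Σ|/2 = 84.5.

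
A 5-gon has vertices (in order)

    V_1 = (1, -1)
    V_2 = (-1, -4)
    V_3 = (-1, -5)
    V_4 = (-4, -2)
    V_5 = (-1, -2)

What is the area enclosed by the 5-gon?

Cross-terms: -5, 1, -18, 6, 3  ⇒  Σ = -13
Area = |Σ|/2 = 6.5.

6.5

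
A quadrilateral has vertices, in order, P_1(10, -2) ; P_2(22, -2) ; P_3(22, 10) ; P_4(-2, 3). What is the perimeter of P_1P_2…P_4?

|P_1P_2| = √((12)² + (0)²) = √144 = 12
|P_2P_3| = √((0)² + (12)²) = √144 = 12
|P_3P_4| = √((-24)² + (-7)²) = √625 = 25
|P_4P_1| = √((12)² + (-5)²) = √169 = 13
Perimeter = 12 + 12 + 25 + 13 = 62.

62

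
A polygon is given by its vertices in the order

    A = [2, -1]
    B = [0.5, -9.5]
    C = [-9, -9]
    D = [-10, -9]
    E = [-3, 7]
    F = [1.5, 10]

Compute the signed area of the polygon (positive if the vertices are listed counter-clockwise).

-138.25

Apply Gauss's area formula: 2A = Σ (x_i·y_{i+1} − x_{i+1}·y_i), indices taken mod 6.
Σ = (-18.5) + (-90) + (-9) + (-97) + (-40.5) + (-21.5) = -276.5
Signed area = Σ/2 = -138.25 (negative ⇒ clockwise traversal).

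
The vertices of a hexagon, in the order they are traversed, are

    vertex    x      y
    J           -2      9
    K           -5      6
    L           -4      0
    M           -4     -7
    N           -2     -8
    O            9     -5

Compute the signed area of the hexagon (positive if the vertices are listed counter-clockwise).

128

Σ = (33) + (24) + (28) + (18) + (82) + (71) = 256
Signed area = Σ/2 = 128 (positive ⇒ counter-clockwise traversal).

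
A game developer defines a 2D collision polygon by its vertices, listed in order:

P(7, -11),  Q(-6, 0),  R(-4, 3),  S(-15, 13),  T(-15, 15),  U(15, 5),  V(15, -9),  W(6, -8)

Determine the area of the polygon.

353.5

Σ = (-66) + (-18) + (-7) + (-30) + (-300) + (-210) + (-66) + (-10) = -707
Area = |Σ|/2 = 353.5.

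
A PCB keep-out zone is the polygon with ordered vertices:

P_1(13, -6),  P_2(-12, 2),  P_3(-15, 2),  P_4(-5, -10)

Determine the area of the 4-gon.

140

Apply the surveyor's formula: 2A = Σ (x_i·y_{i+1} − x_{i+1}·y_i), indices taken mod 4.
Σ = (-46) + (6) + (160) + (160) = 280
Area = |Σ|/2 = 140.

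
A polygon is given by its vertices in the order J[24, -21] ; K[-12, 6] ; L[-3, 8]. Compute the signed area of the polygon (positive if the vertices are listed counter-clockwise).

-157.5

Cross-terms: -108, -78, -129  ⇒  Σ = -315
Signed area = Σ/2 = -157.5 (negative ⇒ clockwise traversal).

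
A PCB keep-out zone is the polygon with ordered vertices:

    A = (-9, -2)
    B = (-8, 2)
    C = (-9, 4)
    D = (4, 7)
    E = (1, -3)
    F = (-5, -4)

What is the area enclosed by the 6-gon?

95.5

Apply the surveyor's formula: 2A = Σ (x_i·y_{i+1} − x_{i+1}·y_i), indices taken mod 6.
Σ = (-34) + (-14) + (-79) + (-19) + (-19) + (-26) = -191
Area = |Σ|/2 = 95.5.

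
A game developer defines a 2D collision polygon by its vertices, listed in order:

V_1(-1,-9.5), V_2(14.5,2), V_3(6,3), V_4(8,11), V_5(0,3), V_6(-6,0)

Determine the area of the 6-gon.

Apply the shoelace (surveyor's) formula: 2A = Σ (x_i·y_{i+1} − x_{i+1}·y_i), indices taken mod 6.
V_1→V_2: (-1)(2) − (14.5)(-9.5) = 135.75
V_2→V_3: (14.5)(3) − (6)(2) = 31.5
V_3→V_4: (6)(11) − (8)(3) = 42
V_4→V_5: (8)(3) − (0)(11) = 24
V_5→V_6: (0)(0) − (-6)(3) = 18
V_6→V_1: (-6)(-9.5) − (-1)(0) = 57
Σ = 308.25
Area = |Σ|/2 = 154.125.

154.125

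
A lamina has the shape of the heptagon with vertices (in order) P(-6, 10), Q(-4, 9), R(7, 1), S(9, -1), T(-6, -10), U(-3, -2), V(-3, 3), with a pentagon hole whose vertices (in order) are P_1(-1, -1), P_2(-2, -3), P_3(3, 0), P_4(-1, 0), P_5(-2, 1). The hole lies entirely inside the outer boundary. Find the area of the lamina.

113

Outer boundary:
Apply the shoelace formula: 2A = Σ (x_i·y_{i+1} − x_{i+1}·y_i), indices taken mod 7.
Cross-terms: -14, -67, -16, -96, -18, -15, -12  ⇒  Σ = -238
Area = |Σ|/2 = 119.
Hole:
P_1→P_2: (-1)(-3) − (-2)(-1) = 1
P_2→P_3: (-2)(0) − (3)(-3) = 9
P_3→P_4: (3)(0) − (-1)(0) = 0
P_4→P_5: (-1)(1) − (-2)(0) = -1
P_5→P_1: (-2)(-1) − (-1)(1) = 3
Σ = 12
Area = |Σ|/2 = 6.
Net area = 119 − 6 = 113.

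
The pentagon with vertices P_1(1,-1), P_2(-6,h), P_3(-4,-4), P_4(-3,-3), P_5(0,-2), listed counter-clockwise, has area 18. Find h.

2

The doubled signed area Σ (x_i y_{i+1} − x_{i+1} y_i) is linear in h.
With h=0 it equals 26; the coefficient of h is 5 (from the two edges through P_2).
So 5·h + 26 = 2·18 = 36 ⇒ h = 2.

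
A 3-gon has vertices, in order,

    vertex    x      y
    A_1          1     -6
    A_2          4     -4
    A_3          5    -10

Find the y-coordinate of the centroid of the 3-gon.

Apply the surveyor's formula. First the cross-terms c_i = x_i·y_{i+1} − x_{i+1}·y_i:
  20, -20, -20  ⇒  2A = -20, A = -10.
Then Σ (y_i + y_{i+1})·c_i = 400, so ȳ = 400 / (6·(-10)) = -20/3.

-20/3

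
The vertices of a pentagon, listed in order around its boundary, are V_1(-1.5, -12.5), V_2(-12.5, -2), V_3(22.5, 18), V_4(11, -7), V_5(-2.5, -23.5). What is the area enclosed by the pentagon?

Σ = (-153.25) + (-180) + (-355.5) + (-276) + (-4) = -968.75
Area = |Σ|/2 = 484.375.

484.375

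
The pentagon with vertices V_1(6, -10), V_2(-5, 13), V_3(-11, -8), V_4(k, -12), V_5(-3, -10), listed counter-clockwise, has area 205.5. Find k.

-7

The doubled signed area Σ (x_i y_{i+1} − x_{i+1} y_i) is linear in k.
With k=0 it equals 397; the coefficient of k is -2 (from the two edges through V_4).
So -2·k + 397 = 2·205.5 = 411 ⇒ k = -7.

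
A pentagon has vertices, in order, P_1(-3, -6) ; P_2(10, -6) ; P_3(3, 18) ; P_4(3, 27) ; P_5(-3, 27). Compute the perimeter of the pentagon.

|P_1P_2| = √((13)² + (0)²) = √169 = 13
|P_2P_3| = √((-7)² + (24)²) = √625 = 25
|P_3P_4| = √((0)² + (9)²) = √81 = 9
|P_4P_5| = √((-6)² + (0)²) = √36 = 6
|P_5P_1| = √((0)² + (-33)²) = √1089 = 33
Perimeter = 13 + 25 + 9 + 6 + 33 = 86.

86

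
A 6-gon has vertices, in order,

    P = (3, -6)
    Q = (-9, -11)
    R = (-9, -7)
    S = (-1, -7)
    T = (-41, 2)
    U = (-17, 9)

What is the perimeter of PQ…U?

|PQ| = √((-12)² + (-5)²) = √169 = 13
|QR| = √((0)² + (4)²) = √16 = 4
|RS| = √((8)² + (0)²) = √64 = 8
|ST| = √((-40)² + (9)²) = √1681 = 41
|TU| = √((24)² + (7)²) = √625 = 25
|UP| = √((20)² + (-15)²) = √625 = 25
Perimeter = 13 + 4 + 8 + 41 + 25 + 25 = 116.

116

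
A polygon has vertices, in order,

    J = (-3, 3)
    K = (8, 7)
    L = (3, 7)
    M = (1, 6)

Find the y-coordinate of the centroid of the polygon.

62/11

Apply Gauss's area formula. First the cross-terms c_i = x_i·y_{i+1} − x_{i+1}·y_i:
  -45, 35, 11, 21  ⇒  2A = 22, A = 11.
Then Σ (y_i + y_{i+1})·c_i = 372, so ȳ = 372 / (6·11) = 62/11.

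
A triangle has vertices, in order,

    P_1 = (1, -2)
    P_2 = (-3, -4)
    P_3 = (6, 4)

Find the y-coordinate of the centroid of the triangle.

-2/3

Apply the shoelace formula. First the cross-terms c_i = x_i·y_{i+1} − x_{i+1}·y_i:
  -10, 12, -16  ⇒  2A = -14, A = -7.
Then Σ (y_i + y_{i+1})·c_i = 28, so ȳ = 28 / (6·(-7)) = -2/3.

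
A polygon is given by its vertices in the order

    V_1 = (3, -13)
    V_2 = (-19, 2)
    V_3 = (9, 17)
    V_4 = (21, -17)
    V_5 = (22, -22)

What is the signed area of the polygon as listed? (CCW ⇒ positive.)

Cross-terms: -241, -341, -510, -88, -220  ⇒  Σ = -1400
Signed area = Σ/2 = -700 (negative ⇒ clockwise traversal).

-700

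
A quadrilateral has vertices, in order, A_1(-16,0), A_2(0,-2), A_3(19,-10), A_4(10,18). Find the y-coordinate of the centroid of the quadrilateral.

41/12

Apply the shoelace formula. First the cross-terms c_i = x_i·y_{i+1} − x_{i+1}·y_i:
  32, 38, 442, 288  ⇒  2A = 800, A = 400.
Then Σ (y_i + y_{i+1})·c_i = 8200, so ȳ = 8200 / (6·400) = 41/12.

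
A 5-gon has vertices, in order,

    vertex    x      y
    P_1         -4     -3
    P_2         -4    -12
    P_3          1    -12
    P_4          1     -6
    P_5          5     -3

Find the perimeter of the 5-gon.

|P_1P_2| = √((0)² + (-9)²) = √81 = 9
|P_2P_3| = √((5)² + (0)²) = √25 = 5
|P_3P_4| = √((0)² + (6)²) = √36 = 6
|P_4P_5| = √((4)² + (3)²) = √25 = 5
|P_5P_1| = √((-9)² + (0)²) = √81 = 9
Perimeter = 9 + 5 + 6 + 5 + 9 = 34.

34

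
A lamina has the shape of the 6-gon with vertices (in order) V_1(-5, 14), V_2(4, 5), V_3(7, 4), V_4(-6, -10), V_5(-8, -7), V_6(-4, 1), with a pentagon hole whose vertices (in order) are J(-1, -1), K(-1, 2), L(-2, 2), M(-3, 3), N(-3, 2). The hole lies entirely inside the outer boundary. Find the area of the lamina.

132

Outer boundary:
Σ = (-81) + (-19) + (-46) + (-38) + (-36) + (-51) = -271
Area = |Σ|/2 = 135.5.
Hole:
Apply the shoelace formula: 2A = Σ (x_i·y_{i+1} − x_{i+1}·y_i), indices taken mod 5.
Σ = (-3) + (2) + (0) + (3) + (5) = 7
Area = |Σ|/2 = 3.5.
Net area = 135.5 − 3.5 = 132.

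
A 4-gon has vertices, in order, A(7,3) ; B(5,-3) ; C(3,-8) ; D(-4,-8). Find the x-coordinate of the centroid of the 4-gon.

Apply Gauss's area formula. First the cross-terms c_i = x_i·y_{i+1} − x_{i+1}·y_i:
  -36, -31, -56, 44  ⇒  2A = -79, A = -39.5.
Then Σ (x_i + x_{i+1})·c_i = -492, so x̄ = -492 / (6·(-39.5)) = 164/79.

164/79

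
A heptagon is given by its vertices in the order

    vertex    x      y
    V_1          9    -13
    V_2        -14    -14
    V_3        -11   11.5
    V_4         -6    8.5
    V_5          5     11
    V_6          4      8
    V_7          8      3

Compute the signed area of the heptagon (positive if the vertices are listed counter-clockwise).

Σ = (-308) + (-315) + (-24.5) + (-108.5) + (-4) + (-52) + (-131) = -943
Signed area = Σ/2 = -471.5 (negative ⇒ clockwise traversal).

-471.5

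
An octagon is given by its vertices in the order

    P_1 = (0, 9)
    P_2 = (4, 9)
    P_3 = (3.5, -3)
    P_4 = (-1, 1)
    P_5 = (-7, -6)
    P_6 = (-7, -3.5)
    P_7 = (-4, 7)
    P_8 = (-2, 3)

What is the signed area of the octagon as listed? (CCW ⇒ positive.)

-81.25

Apply Gauss's area formula: 2A = Σ (x_i·y_{i+1} − x_{i+1}·y_i), indices taken mod 8.
Cross-terms: -36, -43.5, 0.5, 13, -17.5, -63, 2, -18  ⇒  Σ = -162.5
Signed area = Σ/2 = -81.25 (negative ⇒ clockwise traversal).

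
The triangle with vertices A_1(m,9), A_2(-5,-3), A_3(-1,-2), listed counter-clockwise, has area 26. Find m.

The doubled signed area Σ (x_i y_{i+1} − x_{i+1} y_i) is linear in m.
With m=0 it equals 43; the coefficient of m is -1 (from the two edges through A_1).
So -1·m + 43 = 2·26 = 52 ⇒ m = -9.

-9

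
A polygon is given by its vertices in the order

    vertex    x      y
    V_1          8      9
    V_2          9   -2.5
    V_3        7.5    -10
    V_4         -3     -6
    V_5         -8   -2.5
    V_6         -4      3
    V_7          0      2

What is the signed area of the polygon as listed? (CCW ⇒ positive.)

-172.875

Apply the surveyor's formula: 2A = Σ (x_i·y_{i+1} − x_{i+1}·y_i), indices taken mod 7.
Cross-terms: -101, -71.25, -75, -40.5, -34, -8, -16  ⇒  Σ = -345.75
Signed area = Σ/2 = -172.875 (negative ⇒ clockwise traversal).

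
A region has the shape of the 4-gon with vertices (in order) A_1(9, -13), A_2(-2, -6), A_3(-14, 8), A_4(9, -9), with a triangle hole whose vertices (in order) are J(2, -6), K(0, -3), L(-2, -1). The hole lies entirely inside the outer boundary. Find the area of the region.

80

Outer boundary:
Apply Gauss's area formula: 2A = Σ (x_i·y_{i+1} − x_{i+1}·y_i), indices taken mod 4.
Cross-terms: -80, -100, 54, -36  ⇒  Σ = -162
Area = |Σ|/2 = 81.
Hole:
Σ = (-6) + (-6) + (14) = 2
Area = |Σ|/2 = 1.
Net area = 81 − 1 = 80.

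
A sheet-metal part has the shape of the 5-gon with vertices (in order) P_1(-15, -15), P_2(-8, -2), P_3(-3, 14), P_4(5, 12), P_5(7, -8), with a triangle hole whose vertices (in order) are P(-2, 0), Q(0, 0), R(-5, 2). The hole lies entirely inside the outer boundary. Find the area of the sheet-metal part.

329.5

Outer boundary:
Apply the shoelace (surveyor's) formula: 2A = Σ (x_i·y_{i+1} − x_{i+1}·y_i), indices taken mod 5.
Cross-terms: -90, -118, -106, -124, -225  ⇒  Σ = -663
Area = |Σ|/2 = 331.5.
Hole:
Σ = (0) + (0) + (4) = 4
Area = |Σ|/2 = 2.
Net area = 331.5 − 2 = 329.5.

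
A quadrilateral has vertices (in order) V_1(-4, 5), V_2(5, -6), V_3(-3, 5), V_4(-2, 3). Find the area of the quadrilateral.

Apply the shoelace (surveyor's) formula: 2A = Σ (x_i·y_{i+1} − x_{i+1}·y_i), indices taken mod 4.
Σ = (-1) + (7) + (1) + (2) = 9
Area = |Σ|/2 = 4.5.

4.5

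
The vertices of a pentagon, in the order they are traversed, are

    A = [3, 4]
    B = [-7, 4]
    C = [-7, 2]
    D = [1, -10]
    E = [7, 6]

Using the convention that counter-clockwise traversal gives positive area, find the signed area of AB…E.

Apply the shoelace (surveyor's) formula: 2A = Σ (x_i·y_{i+1} − x_{i+1}·y_i), indices taken mod 5.
Σ = (40) + (14) + (68) + (76) + (10) = 208
Signed area = Σ/2 = 104 (positive ⇒ counter-clockwise traversal).

104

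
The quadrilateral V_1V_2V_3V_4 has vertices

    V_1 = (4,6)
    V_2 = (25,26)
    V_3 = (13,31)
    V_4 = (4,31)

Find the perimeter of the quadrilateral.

76

|V_1V_2| = √((21)² + (20)²) = √841 = 29
|V_2V_3| = √((-12)² + (5)²) = √169 = 13
|V_3V_4| = √((-9)² + (0)²) = √81 = 9
|V_4V_1| = √((0)² + (-25)²) = √625 = 25
Perimeter = 29 + 13 + 9 + 25 = 76.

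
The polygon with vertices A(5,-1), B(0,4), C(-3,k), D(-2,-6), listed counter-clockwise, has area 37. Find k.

-4

The doubled signed area Σ (x_i y_{i+1} − x_{i+1} y_i) is linear in k.
With k=0 it equals 82; the coefficient of k is 2 (from the two edges through C).
So 2·k + 82 = 2·37 = 74 ⇒ k = -4.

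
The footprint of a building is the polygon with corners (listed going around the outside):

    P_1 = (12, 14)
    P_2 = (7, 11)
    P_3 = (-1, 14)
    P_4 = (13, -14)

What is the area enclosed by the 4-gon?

162.5

Σ = (34) + (109) + (-168) + (350) = 325
Area = |Σ|/2 = 162.5.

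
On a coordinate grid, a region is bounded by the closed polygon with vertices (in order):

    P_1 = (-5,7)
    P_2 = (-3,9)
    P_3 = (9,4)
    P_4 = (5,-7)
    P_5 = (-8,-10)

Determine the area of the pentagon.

Apply Gauss's area formula: 2A = Σ (x_i·y_{i+1} − x_{i+1}·y_i), indices taken mod 5.
Σ = (-24) + (-93) + (-83) + (-106) + (-106) = -412
Area = |Σ|/2 = 206.

206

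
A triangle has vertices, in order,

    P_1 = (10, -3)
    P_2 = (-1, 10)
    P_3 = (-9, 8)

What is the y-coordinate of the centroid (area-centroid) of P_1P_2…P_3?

5

Apply the surveyor's formula. First the cross-terms c_i = x_i·y_{i+1} − x_{i+1}·y_i:
  97, 82, -53  ⇒  2A = 126, A = 63.
Then Σ (y_i + y_{i+1})·c_i = 1890, so ȳ = 1890 / (6·63) = 5.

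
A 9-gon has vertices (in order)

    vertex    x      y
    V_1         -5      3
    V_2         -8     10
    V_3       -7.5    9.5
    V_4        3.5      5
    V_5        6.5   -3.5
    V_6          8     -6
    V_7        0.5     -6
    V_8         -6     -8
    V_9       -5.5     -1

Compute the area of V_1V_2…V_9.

149

Σ = (-26) + (-1) + (-70.75) + (-44.75) + (-11) + (-45) + (-40) + (-38) + (-21.5) = -298
Area = |Σ|/2 = 149.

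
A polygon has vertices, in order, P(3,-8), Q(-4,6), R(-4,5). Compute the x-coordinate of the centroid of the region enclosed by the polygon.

-5/3

Apply the shoelace (surveyor's) formula. First the cross-terms c_i = x_i·y_{i+1} − x_{i+1}·y_i:
  -14, 4, 17  ⇒  2A = 7, A = 3.5.
Then Σ (x_i + x_{i+1})·c_i = -35, so x̄ = -35 / (6·3.5) = -5/3.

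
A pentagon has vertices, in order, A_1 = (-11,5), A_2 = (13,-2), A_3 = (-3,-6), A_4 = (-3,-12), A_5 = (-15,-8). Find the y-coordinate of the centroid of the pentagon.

-319/107

Apply the surveyor's formula. First the cross-terms c_i = x_i·y_{i+1} − x_{i+1}·y_i:
  -43, -84, 18, -156, -163  ⇒  2A = -428, A = -214.
Then Σ (y_i + y_{i+1})·c_i = 3828, so ȳ = 3828 / (6·(-214)) = -319/107.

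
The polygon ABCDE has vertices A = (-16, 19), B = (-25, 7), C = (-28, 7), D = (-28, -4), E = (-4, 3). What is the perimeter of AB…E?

74

|AB| = √((-9)² + (-12)²) = √225 = 15
|BC| = √((-3)² + (0)²) = √9 = 3
|CD| = √((0)² + (-11)²) = √121 = 11
|DE| = √((24)² + (7)²) = √625 = 25
|EA| = √((-12)² + (16)²) = √400 = 20
Perimeter = 15 + 3 + 11 + 25 + 20 = 74.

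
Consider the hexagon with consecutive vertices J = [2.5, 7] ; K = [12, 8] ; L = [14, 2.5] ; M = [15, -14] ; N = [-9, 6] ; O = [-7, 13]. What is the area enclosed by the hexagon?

286

J→K: (2.5)(8) − (12)(7) = -64
K→L: (12)(2.5) − (14)(8) = -82
L→M: (14)(-14) − (15)(2.5) = -233.5
M→N: (15)(6) − (-9)(-14) = -36
N→O: (-9)(13) − (-7)(6) = -75
O→J: (-7)(7) − (2.5)(13) = -81.5
Σ = -572
Area = |Σ|/2 = 286.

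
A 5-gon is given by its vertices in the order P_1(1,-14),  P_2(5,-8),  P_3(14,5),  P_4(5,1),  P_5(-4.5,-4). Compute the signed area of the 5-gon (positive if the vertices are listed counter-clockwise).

119.75

Apply the surveyor's formula: 2A = Σ (x_i·y_{i+1} − x_{i+1}·y_i), indices taken mod 5.
P_1→P_2: (1)(-8) − (5)(-14) = 62
P_2→P_3: (5)(5) − (14)(-8) = 137
P_3→P_4: (14)(1) − (5)(5) = -11
P_4→P_5: (5)(-4) − (-4.5)(1) = -15.5
P_5→P_1: (-4.5)(-14) − (1)(-4) = 67
Σ = 239.5
Signed area = Σ/2 = 119.75 (positive ⇒ counter-clockwise traversal).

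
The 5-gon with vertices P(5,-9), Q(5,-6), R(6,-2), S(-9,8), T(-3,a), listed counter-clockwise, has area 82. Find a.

The doubled signed area Σ (x_i y_{i+1} − x_{i+1} y_i) is linear in a.
With a=0 it equals 122; the coefficient of a is -14 (from the two edges through T).
So -14·a + 122 = 2·82 = 164 ⇒ a = -3.

-3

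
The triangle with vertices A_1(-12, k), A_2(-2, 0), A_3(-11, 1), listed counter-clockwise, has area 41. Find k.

The doubled signed area Σ (x_i y_{i+1} − x_{i+1} y_i) is linear in k.
With k=0 it equals 10; the coefficient of k is -9 (from the two edges through A_1).
So -9·k + 10 = 2·41 = 82 ⇒ k = -8.

-8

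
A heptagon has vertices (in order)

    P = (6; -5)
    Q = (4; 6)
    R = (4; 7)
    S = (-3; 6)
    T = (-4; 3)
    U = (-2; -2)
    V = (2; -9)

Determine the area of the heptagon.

Σ = (56) + (4) + (45) + (15) + (14) + (22) + (44) = 200
Area = |Σ|/2 = 100.

100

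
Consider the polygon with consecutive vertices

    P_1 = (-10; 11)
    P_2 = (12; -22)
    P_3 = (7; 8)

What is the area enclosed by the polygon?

247.5

Σ = (88) + (250) + (157) = 495
Area = |Σ|/2 = 247.5.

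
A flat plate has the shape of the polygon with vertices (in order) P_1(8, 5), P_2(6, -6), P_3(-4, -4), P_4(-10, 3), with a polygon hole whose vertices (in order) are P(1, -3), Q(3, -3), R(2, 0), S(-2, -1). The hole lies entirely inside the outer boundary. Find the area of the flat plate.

Outer boundary:
Apply Gauss's area formula: 2A = Σ (x_i·y_{i+1} − x_{i+1}·y_i), indices taken mod 4.
Cross-terms: -78, -48, -52, -74  ⇒  Σ = -252
Area = |Σ|/2 = 126.
Hole:
Apply the shoelace formula: 2A = Σ (x_i·y_{i+1} − x_{i+1}·y_i), indices taken mod 4.
Cross-terms: 6, 6, -2, 7  ⇒  Σ = 17
Area = |Σ|/2 = 8.5.
Net area = 126 − 8.5 = 117.5.

117.5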